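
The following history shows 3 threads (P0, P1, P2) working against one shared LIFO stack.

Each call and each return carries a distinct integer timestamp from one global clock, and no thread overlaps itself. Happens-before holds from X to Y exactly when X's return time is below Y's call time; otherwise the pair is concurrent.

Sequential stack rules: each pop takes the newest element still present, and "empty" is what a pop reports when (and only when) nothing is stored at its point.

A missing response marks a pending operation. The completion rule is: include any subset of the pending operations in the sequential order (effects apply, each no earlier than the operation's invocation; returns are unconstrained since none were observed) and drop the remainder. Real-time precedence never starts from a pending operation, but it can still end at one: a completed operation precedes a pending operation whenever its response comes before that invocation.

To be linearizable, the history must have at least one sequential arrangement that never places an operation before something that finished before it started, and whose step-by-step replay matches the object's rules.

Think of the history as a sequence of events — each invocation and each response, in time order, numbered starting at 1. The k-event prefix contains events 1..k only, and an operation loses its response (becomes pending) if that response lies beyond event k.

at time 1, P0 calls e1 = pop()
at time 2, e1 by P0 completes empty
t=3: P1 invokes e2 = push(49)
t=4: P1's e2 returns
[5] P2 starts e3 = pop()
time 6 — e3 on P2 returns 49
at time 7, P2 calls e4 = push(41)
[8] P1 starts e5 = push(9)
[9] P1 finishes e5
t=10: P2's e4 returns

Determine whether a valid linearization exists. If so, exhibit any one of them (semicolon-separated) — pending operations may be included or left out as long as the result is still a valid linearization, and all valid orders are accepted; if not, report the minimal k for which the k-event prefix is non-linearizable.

step 1: e1 pop() → empty — stack <>
step 2: e2 push(49) — stack <49>
step 3: e3 pop() → 49 — stack <>
step 4: e4 push(41) — stack <41>
step 5: e5 push(9) — stack <41,9>

linearizable — witness: e1; e2; e3; e4; e5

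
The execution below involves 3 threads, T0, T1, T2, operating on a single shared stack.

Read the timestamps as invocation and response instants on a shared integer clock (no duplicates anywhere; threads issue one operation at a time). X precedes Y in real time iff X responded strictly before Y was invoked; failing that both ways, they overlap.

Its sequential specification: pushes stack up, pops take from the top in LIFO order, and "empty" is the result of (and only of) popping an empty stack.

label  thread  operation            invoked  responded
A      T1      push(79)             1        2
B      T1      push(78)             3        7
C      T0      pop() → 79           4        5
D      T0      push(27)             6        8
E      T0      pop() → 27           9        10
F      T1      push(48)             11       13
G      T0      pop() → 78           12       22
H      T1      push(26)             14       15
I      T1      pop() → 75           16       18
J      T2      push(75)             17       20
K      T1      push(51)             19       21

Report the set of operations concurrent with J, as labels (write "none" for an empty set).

J spans [17,20]; an op avoiding the whole window 17..20 is ordered, any other is concurrent
A [1,2]: before
B [3,7]: before
C [4,5]: before
D [6,8]: before
E [9,10]: before
F [11,13]: before
G [12,22]: concurrent
H [14,15]: before
I [16,18]: concurrent
K [19,21]: concurrent

G, I, K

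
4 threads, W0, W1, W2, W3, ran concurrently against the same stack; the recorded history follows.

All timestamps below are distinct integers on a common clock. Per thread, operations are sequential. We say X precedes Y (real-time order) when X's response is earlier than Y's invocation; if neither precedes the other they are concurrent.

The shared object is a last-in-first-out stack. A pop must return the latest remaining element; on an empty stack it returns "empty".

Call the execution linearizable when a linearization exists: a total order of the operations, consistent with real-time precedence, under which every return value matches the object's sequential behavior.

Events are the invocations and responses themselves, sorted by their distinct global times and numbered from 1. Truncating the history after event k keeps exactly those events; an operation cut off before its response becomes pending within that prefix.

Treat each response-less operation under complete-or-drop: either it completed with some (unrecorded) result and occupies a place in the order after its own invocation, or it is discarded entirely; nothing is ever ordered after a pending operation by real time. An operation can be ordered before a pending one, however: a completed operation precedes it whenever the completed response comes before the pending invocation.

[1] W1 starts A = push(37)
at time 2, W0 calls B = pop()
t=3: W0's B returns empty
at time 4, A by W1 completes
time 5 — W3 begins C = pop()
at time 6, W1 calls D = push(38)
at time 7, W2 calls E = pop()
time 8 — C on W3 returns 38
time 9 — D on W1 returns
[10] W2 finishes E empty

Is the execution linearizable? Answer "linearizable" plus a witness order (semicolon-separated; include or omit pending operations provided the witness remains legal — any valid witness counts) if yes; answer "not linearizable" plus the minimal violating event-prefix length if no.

already the first 10 events (up to E's response at time 10) admit no linearization; the first 9 still do
no legal order exists: 12 real-time-consistent candidates over 5 completed stack operations, all rejected
e.g. A, B, C, D, E: illegal at step 2, since B pop() → empty cannot apply there
e.g. A, B, C, E, D: illegal at step 2, since B pop() → empty cannot apply there

not linearizable — minimal violating prefix: 10 events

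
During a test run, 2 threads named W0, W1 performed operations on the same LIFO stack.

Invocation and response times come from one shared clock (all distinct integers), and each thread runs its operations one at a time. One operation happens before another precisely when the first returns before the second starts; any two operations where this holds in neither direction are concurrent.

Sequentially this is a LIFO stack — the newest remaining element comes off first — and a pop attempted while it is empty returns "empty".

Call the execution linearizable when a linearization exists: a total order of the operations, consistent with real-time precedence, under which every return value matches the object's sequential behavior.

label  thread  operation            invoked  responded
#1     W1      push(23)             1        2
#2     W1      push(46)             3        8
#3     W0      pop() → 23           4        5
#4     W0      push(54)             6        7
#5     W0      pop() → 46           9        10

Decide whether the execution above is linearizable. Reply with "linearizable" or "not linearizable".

witness order: #1, #3, #4, #2, #5
after step 1 (#1 push(23)): stack <23>
after step 2 (#3 pop() → 23): stack <>
after step 3 (#4 push(54)): stack <54>
after step 4 (#2 push(46)): stack <54,46>
after step 5 (#5 pop() → 46): stack <54>

linearizable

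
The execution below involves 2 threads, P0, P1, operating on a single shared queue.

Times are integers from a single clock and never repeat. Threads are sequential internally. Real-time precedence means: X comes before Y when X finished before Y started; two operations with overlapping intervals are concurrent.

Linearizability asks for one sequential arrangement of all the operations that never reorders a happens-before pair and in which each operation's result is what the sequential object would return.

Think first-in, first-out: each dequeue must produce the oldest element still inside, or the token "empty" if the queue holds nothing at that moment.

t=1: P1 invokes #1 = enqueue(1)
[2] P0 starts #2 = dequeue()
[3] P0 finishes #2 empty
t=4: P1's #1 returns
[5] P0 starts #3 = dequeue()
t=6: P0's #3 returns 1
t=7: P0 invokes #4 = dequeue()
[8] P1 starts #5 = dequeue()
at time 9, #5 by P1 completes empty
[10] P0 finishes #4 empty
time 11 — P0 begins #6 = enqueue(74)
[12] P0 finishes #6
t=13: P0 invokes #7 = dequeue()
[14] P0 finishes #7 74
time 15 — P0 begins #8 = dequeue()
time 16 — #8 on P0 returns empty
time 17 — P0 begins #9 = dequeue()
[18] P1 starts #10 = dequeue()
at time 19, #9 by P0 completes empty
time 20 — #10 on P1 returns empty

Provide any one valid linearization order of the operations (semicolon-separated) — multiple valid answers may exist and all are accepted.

#2; #1; #3; #4; #5; #6; #7; #8; #9; #10

after step 1 (#2 dequeue() → empty): queue <>
after step 2 (#1 enqueue(1)): queue <1>
after step 3 (#3 dequeue() → 1): queue <>
after step 4 (#4 dequeue() → empty): queue <>
after step 5 (#5 dequeue() → empty): queue <>
after step 6 (#6 enqueue(74)): queue <74>
after step 7 (#7 dequeue() → 74): queue <>
after step 8 (#8 dequeue() → empty): queue <>
after step 9 (#9 dequeue() → empty): queue <>
after step 10 (#10 dequeue() → empty): queue <>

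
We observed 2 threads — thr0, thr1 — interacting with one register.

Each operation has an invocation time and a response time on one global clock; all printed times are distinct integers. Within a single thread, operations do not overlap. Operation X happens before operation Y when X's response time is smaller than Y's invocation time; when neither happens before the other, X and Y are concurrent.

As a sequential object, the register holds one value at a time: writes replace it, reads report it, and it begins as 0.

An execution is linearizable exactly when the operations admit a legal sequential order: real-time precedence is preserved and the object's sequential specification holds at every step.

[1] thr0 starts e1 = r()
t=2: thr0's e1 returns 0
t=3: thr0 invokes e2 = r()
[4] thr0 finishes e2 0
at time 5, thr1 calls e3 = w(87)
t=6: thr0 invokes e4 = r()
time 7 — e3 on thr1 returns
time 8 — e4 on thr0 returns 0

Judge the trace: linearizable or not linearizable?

linearizable

witness order: e1, e2, e4, e3
step 1: e1 r() → 0 — value 0
step 2: e2 r() → 0 — value 0
step 3: e4 r() → 0 — value 0
step 4: e3 w(87) — value 87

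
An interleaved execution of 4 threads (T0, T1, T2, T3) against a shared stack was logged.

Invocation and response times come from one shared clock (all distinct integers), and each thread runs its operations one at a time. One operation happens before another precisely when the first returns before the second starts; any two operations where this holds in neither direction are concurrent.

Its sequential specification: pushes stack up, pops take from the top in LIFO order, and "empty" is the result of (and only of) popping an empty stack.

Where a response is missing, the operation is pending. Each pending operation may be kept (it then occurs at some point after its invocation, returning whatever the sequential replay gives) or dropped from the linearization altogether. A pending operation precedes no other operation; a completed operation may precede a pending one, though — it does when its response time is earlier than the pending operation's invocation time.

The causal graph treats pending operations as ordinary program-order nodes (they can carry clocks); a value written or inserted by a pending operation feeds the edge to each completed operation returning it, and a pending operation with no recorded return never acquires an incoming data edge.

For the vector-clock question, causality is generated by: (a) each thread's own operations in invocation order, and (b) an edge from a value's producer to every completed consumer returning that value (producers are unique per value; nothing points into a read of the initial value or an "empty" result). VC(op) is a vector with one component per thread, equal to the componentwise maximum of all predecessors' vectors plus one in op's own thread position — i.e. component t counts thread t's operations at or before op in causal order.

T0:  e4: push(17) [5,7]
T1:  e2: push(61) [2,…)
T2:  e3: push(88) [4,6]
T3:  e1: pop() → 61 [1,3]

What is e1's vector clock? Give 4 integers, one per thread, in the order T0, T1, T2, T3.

root op e3, invoked 4: fresh clock plus T2's own tick → (0, 0, 1, 0)
root op e2, invoked 2: fresh clock plus T1's own tick → (0, 1, 0, 0)
root op e4, invoked 5: fresh clock plus T0's own tick → (1, 0, 0, 0)
invoked at 1, e1 merges VC(e2)=(0, 1, 0, 0) and bumps T3's slot → (0, 1, 0, 1)
target: VC(e1) = (0, 1, 0, 1)

(0, 1, 0, 1)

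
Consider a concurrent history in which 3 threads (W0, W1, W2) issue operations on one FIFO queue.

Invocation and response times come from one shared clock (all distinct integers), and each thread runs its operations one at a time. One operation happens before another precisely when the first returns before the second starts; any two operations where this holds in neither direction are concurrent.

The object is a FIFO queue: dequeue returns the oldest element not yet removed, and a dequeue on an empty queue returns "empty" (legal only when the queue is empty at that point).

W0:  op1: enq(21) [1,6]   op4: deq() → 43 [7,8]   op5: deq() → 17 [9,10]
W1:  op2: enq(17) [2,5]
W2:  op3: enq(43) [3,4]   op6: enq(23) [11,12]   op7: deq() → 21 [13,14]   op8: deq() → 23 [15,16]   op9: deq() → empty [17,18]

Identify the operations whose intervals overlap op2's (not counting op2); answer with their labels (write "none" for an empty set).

op2 runs from 2 to 5; window-overlapping ops are concurrent
op1 [1,6]: concurrent
op3 [3,4]: concurrent
op4 [7,8]: after
op5 [9,10]: after
op6 [11,12]: after
op7 [13,14]: after
op8 [15,16]: after
op9 [17,18]: after

op1, op3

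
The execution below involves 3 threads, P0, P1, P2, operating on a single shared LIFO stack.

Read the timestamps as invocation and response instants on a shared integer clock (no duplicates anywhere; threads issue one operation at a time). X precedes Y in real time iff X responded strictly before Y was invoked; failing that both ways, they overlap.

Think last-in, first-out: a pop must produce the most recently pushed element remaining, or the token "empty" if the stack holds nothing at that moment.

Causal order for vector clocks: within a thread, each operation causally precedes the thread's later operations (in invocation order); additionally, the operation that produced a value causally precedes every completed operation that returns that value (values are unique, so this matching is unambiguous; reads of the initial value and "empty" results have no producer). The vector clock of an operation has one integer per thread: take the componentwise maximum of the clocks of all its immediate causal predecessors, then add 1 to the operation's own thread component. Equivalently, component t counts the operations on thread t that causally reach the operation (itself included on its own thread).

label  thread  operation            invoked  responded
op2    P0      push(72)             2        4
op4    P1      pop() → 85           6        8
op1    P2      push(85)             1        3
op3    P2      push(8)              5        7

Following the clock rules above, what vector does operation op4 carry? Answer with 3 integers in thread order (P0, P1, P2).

root op op1, invoked 1: fresh clock plus P2's own tick → (0, 0, 1)
root op op2, invoked 2: fresh clock plus P0's own tick → (1, 0, 0)
merge at op3 (invoked 5): VC(op1)=(0, 0, 1), own-thread bump on P2 → (0, 0, 2)
merge at op4 (invoked 6): VC(op1)=(0, 0, 1), own-thread bump on P1 → (0, 1, 1)
target: VC(op4) = (0, 1, 1)

(0, 1, 1)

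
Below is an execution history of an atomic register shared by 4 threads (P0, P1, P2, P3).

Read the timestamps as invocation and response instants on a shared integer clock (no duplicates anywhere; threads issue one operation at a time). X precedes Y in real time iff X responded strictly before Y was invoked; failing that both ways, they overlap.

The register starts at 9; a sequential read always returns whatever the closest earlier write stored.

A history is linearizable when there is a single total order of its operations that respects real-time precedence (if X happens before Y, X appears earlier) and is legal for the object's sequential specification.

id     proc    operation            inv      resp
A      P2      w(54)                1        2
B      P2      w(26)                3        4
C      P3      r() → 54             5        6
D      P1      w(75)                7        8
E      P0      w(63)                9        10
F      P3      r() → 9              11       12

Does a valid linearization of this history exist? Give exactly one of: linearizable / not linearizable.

prefix check: 1..5 passes, 1..6 fails once C's time-6 response joins
exhaustive check: the 3 completed atomic register ops admit one real-time order; illegal
sample order A, B, C stalls at step 3 — C r() → 54 has no legal effect

not linearizable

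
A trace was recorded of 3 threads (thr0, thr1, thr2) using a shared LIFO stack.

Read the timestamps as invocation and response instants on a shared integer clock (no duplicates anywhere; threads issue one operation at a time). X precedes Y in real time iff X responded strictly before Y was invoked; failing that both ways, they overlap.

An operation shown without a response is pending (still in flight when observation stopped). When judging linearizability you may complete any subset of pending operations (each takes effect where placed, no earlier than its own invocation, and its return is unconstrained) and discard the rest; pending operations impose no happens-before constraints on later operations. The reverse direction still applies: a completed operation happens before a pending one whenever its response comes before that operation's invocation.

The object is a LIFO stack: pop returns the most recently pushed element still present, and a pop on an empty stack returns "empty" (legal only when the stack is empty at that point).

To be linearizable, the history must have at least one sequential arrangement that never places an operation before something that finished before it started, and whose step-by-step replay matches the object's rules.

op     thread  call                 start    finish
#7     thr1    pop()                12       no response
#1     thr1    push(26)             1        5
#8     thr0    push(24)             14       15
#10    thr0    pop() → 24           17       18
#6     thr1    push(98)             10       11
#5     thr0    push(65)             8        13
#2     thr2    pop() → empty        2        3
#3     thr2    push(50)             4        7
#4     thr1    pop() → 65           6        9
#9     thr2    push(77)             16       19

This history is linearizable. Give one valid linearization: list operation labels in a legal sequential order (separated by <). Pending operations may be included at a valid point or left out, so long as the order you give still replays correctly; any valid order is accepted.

#2 < #1 < #3 < #5 < #4 < #6 < #7 < #8 < #10 < #9

step 1: #2 pop() → empty — stack <>
step 2: #1 push(26) — stack <26>
step 3: #3 push(50) — stack <26,50>
step 4: #5 push(65) — stack <26,50,65>
step 5: #4 pop() → 65 — stack <26,50>
step 6: #6 push(98) — stack <26,50,98>
step 7: #7 pop() (pending, included) — stack <26,50>
step 8: #8 push(24) — stack <26,50,24>
step 9: #10 pop() → 24 — stack <26,50>
step 10: #9 push(77) — stack <26,50,77>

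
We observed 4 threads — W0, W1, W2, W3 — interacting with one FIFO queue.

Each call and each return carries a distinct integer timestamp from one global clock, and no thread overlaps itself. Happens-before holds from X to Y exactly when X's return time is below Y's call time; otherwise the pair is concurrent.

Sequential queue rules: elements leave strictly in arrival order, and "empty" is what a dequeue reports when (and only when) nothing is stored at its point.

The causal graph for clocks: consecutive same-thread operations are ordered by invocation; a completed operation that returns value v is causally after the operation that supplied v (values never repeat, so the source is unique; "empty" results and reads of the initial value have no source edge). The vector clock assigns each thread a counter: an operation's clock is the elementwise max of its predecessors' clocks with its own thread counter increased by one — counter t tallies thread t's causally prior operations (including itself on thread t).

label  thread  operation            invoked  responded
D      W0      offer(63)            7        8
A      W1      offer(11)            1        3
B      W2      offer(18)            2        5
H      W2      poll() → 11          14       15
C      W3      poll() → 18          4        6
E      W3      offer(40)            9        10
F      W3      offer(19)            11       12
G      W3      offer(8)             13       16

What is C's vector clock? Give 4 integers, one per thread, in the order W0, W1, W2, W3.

(0, 0, 1, 1)

root op B, invoked 2: fresh clock plus W2's own tick → (0, 0, 1, 0)
root op A, invoked 1: fresh clock plus W1's own tick → (0, 1, 0, 0)
root op D, invoked 7: fresh clock plus W0's own tick → (1, 0, 0, 0)
C (invocation 4): componentwise max over VC(B)=(0, 0, 1, 0), +1 at W3, giving (0, 0, 1, 1)
E (invocation 9): componentwise max over VC(C)=(0, 0, 1, 1), +1 at W3, giving (0, 0, 1, 2)
H (invocation 14): componentwise max over VC(A)=(0, 1, 0, 0), VC(B)=(0, 0, 1, 0), +1 at W2, giving (0, 1, 2, 0)
F (invocation 11): componentwise max over VC(E)=(0, 0, 1, 2), +1 at W3, giving (0, 0, 1, 3)
G (invocation 13): componentwise max over VC(F)=(0, 0, 1, 3), +1 at W3, giving (0, 0, 1, 4)
target: VC(C) = (0, 0, 1, 1)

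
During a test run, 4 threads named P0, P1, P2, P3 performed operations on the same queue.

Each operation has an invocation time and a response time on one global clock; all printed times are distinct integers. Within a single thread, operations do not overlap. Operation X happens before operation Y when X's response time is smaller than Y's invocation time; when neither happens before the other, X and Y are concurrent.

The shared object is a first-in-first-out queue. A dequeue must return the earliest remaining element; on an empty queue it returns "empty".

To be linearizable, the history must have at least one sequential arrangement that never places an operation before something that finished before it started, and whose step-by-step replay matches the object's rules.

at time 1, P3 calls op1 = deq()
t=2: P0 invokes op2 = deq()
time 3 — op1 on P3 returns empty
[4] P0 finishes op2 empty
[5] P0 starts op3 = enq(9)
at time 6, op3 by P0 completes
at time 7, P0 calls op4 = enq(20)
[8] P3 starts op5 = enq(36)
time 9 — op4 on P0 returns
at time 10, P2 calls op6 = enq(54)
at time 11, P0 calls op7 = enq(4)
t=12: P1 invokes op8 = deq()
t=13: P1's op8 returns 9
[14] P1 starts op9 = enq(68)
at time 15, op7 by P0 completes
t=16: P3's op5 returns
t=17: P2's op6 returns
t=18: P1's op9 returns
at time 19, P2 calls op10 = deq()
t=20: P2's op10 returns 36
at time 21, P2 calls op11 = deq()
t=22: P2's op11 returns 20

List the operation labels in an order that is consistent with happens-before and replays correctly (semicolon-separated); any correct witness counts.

1. op1 deq() → empty, leaving queue <>
2. op2 deq() → empty, leaving queue <>
3. op3 enq(9), leaving queue <9>
4. op5 enq(36), leaving queue <9,36>
5. op4 enq(20), leaving queue <9,36,20>
6. op6 enq(54), leaving queue <9,36,20,54>
7. op7 enq(4), leaving queue <9,36,20,54,4>
8. op8 deq() → 9, leaving queue <36,20,54,4>
9. op9 enq(68), leaving queue <36,20,54,4,68>
10. op10 deq() → 36, leaving queue <20,54,4,68>
11. op11 deq() → 20, leaving queue <54,4,68>

op1; op2; op3; op5; op4; op6; op7; op8; op9; op10; op11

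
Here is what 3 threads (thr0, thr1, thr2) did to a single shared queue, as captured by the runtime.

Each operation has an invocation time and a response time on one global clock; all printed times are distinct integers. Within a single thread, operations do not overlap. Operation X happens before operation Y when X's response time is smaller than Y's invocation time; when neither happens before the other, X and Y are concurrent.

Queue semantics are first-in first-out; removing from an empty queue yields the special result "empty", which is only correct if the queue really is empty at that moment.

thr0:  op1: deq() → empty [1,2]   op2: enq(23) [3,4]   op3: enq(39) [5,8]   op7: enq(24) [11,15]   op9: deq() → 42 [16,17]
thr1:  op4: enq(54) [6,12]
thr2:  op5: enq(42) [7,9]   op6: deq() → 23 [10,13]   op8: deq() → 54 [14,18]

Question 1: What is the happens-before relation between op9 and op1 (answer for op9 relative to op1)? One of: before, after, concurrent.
after

op9 spans [16,17], op1 spans [1,2]
resp(op1)=2 < inv(op9)=16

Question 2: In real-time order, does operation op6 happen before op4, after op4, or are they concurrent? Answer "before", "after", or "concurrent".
concurrent

op6 spans [10,13], op4 spans [6,12]
the intervals overlap in both directions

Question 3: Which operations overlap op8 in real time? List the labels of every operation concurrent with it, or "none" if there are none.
op7, op9

overlap test against op8 [14,18]: concurrent iff the interval meets 14..18
op1 [1,2]: before
op2 [3,4]: before
op3 [5,8]: before
op4 [6,12]: before
op5 [7,9]: before
op6 [10,13]: before
op7 [11,15]: concurrent
op9 [16,17]: concurrent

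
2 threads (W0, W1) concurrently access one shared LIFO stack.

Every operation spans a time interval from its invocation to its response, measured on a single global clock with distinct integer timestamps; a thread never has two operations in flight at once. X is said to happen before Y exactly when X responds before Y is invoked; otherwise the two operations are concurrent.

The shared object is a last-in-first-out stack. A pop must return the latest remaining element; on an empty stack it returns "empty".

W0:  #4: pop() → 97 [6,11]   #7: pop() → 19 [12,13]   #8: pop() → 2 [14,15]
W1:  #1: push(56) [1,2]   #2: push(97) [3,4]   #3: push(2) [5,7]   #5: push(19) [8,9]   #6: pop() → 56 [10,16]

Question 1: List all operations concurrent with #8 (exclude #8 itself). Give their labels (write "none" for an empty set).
#6

concurrent with #8 ([14,15]): every op whose interval crosses 14..15
#1 [1,2]: before
#2 [3,4]: before
#3 [5,7]: before
#4 [6,11]: before
#5 [8,9]: before
#6 [10,16]: concurrent
#7 [12,13]: before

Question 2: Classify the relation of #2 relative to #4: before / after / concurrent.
before

#2 spans [3,4], #4 spans [6,11]
resp(#2)=4 < inv(#4)=6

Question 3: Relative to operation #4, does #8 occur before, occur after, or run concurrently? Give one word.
after

#8 spans [14,15], #4 spans [6,11]
resp(#4)=11 < inv(#8)=14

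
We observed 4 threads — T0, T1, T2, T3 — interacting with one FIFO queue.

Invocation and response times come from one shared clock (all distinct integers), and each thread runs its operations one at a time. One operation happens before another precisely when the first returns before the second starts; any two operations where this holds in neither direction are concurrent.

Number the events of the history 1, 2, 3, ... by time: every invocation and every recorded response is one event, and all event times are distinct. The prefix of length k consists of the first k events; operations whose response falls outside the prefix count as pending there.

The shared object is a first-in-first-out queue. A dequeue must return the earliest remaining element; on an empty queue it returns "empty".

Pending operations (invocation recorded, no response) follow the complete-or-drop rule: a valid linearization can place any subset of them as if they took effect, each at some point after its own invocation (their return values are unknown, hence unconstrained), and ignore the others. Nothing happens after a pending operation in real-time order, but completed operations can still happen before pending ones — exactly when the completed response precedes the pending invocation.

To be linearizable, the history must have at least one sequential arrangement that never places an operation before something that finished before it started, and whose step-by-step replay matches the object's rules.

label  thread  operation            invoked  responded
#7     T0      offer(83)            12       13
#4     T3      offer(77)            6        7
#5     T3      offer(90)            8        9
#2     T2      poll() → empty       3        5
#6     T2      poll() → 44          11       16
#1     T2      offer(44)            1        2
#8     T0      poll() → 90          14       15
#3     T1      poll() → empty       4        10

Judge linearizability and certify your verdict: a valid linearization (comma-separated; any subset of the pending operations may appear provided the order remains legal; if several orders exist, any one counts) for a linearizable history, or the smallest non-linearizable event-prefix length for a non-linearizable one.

the violation lands at event 10, #3's response at time 10: events 1..9 linearize, events 1..10 do not
every one of the 4 real-time-consistent orders over 5 completed FIFO queue ops fails the sequential spec
e.g. #1, #2, #3, #4, #5: illegal at step 2, since #2 poll() → empty cannot apply there
e.g. #1, #2, #4, #3, #5: illegal at step 2, since #2 poll() → empty cannot apply there

not linearizable — minimal violating prefix: 10 events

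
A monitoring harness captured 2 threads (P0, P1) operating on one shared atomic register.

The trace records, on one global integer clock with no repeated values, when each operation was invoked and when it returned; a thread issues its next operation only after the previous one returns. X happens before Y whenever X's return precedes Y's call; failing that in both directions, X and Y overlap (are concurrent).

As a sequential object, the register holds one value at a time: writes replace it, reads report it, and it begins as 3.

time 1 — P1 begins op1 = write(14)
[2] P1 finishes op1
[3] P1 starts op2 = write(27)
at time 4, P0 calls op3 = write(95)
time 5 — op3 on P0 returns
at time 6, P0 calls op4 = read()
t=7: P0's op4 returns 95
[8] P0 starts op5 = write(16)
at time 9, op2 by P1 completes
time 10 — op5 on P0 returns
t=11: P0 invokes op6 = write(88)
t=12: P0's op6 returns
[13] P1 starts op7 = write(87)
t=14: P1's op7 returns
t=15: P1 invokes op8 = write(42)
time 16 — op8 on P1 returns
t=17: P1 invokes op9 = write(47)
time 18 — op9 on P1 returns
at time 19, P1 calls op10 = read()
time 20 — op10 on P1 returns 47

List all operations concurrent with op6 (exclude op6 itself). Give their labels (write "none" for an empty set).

op6 spans [11,12]; an op avoiding the whole window 11..12 is ordered, any other is concurrent
op1 [1,2]: before
op2 [3,9]: before
op3 [4,5]: before
op4 [6,7]: before
op5 [8,10]: before
op7 [13,14]: after
op8 [15,16]: after
op9 [17,18]: after
op10 [19,20]: after

none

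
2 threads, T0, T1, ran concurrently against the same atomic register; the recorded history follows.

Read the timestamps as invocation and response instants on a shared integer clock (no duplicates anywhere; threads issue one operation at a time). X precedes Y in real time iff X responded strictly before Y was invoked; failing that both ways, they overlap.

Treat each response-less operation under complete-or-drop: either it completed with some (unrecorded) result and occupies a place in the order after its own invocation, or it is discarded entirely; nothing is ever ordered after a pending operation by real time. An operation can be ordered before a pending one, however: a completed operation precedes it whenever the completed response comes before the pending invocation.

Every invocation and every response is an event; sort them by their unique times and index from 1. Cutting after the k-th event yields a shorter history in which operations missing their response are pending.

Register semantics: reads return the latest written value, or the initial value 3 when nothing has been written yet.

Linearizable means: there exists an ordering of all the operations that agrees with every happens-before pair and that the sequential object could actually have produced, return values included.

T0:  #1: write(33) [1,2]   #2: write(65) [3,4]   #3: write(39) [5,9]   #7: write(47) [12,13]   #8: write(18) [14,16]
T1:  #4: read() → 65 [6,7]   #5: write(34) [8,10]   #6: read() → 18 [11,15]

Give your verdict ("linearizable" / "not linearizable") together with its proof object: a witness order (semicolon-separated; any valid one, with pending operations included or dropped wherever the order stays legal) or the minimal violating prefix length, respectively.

linearizable — witness: #1; #2; #4; #3; #5; #7; #8; #6

1. #1 write(33), leaving value 33
2. #2 write(65), leaving value 65
3. #4 read() → 65, leaving value 65
4. #3 write(39), leaving value 39
5. #5 write(34), leaving value 34
6. #7 write(47), leaving value 47
7. #8 write(18), leaving value 18
8. #6 read() → 18, leaving value 18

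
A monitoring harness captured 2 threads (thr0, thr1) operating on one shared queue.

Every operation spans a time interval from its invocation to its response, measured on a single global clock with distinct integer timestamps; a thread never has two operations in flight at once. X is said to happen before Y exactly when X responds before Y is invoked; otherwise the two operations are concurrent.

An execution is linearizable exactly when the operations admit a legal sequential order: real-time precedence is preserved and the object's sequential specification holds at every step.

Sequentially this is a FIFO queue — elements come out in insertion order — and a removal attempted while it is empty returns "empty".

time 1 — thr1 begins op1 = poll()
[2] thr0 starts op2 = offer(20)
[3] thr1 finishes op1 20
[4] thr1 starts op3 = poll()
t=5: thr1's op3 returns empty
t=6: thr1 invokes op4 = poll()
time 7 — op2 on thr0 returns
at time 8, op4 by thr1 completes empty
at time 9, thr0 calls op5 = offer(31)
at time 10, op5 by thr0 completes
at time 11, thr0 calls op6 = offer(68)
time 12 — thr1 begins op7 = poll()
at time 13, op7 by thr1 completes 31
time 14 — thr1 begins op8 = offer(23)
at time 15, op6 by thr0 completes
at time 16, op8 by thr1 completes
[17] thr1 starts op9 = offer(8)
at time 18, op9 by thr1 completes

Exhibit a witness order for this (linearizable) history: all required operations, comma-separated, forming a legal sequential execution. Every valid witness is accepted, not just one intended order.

step 1: op2 offer(20) — queue <20>
step 2: op1 poll() → 20 — queue <>
step 3: op3 poll() → empty — queue <>
step 4: op4 poll() → empty — queue <>
step 5: op5 offer(31) — queue <31>
step 6: op6 offer(68) — queue <31,68>
step 7: op7 poll() → 31 — queue <68>
step 8: op8 offer(23) — queue <68,23>
step 9: op9 offer(8) — queue <68,23,8>

op2, op1, op3, op4, op5, op6, op7, op8, op9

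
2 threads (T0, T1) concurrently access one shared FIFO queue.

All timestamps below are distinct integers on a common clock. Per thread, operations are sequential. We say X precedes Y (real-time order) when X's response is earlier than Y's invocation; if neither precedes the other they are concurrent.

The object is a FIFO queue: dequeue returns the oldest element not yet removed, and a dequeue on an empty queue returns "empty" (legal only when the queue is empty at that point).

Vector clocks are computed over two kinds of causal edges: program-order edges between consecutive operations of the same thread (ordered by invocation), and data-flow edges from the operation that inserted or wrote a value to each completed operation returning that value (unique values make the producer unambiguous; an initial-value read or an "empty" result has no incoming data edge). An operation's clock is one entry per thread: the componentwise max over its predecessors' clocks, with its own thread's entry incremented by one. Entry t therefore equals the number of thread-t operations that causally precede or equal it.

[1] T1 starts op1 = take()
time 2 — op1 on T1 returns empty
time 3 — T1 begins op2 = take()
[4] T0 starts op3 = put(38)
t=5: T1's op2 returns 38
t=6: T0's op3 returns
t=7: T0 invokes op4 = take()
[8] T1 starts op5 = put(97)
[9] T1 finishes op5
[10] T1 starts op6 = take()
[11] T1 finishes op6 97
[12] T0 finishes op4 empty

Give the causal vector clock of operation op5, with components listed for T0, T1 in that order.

root op op1, invoked 1: fresh clock plus T1's own tick → (0, 1)
root op op3, invoked 4: fresh clock plus T0's own tick → (1, 0)
invoked at 7, op4 merges VC(op3)=(1, 0) and bumps T0's slot → (2, 0)
invoked at 3, op2 merges VC(op1)=(0, 1), VC(op3)=(1, 0) and bumps T1's slot → (1, 2)
invoked at 8, op5 merges VC(op2)=(1, 2) and bumps T1's slot → (1, 3)
invoked at 10, op6 merges VC(op5)=(1, 3) and bumps T1's slot → (1, 4)
target: VC(op5) = (1, 3)

(1, 3)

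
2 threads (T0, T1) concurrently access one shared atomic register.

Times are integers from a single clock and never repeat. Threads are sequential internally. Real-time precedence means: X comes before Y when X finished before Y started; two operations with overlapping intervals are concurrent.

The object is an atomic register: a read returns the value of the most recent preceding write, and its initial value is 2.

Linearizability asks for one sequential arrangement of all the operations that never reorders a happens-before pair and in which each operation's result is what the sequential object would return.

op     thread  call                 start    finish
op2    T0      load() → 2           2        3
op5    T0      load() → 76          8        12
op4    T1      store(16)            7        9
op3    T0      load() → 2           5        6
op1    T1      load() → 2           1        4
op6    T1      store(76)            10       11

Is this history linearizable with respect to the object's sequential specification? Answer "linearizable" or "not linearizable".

linearizable

witness order: op1, op2, op3, op4, op6, op5
1. op1 load() → 2, leaving value 2
2. op2 load() → 2, leaving value 2
3. op3 load() → 2, leaving value 2
4. op4 store(16), leaving value 16
5. op6 store(76), leaving value 76
6. op5 load() → 76, leaving value 76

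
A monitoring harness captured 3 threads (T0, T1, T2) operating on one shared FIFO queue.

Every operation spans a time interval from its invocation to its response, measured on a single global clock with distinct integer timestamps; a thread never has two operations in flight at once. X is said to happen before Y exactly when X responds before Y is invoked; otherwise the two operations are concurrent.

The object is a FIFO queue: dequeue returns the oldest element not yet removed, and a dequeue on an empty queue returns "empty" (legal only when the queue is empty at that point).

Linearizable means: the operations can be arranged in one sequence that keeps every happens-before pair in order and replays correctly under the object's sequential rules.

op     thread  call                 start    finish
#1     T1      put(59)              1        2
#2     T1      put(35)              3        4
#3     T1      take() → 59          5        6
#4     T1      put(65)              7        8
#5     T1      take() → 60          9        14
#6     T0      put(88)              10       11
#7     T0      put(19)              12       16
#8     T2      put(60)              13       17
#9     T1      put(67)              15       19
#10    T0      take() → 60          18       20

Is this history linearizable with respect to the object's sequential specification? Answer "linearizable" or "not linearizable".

not linearizable

events 1..13 are fine; event 14 — the response of #5 at time 14 — makes the prefix non-linearizable
no legal order exists: 2 real-time-consistent candidates over 6 completed FIFO queue operations, all rejected
including or dropping the 2 pending operations (#7, #8) in any combination fails
one such order, #1, #2, #3, #4, #5, #6 (pending dropped), breaks at step 5 where #5 take() → 60 is illegal
one such order, #1, #2, #3, #4, #6, #5 (pending dropped), breaks at step 6 where #5 take() → 60 is illegal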